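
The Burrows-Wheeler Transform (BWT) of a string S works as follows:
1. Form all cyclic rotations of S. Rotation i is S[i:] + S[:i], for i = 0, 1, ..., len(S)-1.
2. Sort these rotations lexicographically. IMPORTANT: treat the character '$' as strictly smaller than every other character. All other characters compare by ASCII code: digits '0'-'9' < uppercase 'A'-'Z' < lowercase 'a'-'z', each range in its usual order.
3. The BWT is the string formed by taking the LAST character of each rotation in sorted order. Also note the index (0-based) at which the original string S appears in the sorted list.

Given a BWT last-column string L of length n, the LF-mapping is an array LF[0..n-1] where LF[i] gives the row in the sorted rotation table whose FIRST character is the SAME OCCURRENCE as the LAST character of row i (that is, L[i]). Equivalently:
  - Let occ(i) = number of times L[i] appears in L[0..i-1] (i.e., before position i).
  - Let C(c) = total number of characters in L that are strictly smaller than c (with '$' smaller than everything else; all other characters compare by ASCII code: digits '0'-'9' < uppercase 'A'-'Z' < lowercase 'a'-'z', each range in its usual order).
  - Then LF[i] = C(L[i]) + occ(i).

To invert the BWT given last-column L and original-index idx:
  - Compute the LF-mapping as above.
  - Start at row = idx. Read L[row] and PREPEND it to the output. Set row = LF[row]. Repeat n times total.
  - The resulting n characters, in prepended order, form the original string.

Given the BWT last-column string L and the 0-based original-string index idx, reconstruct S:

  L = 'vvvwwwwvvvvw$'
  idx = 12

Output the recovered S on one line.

LF mapping: 1 2 3 8 9 10 11 4 5 6 7 12 0
Walk LF starting at row 12, prepending L[row]:
  step 1: row=12, L[12]='$', prepend. Next row=LF[12]=0
  step 2: row=0, L[0]='v', prepend. Next row=LF[0]=1
  step 3: row=1, L[1]='v', prepend. Next row=LF[1]=2
  step 4: row=2, L[2]='v', prepend. Next row=LF[2]=3
  step 5: row=3, L[3]='w', prepend. Next row=LF[3]=8
  step 6: row=8, L[8]='v', prepend. Next row=LF[8]=5
  step 7: row=5, L[5]='w', prepend. Next row=LF[5]=10
  step 8: row=10, L[10]='v', prepend. Next row=LF[10]=7
  step 9: row=7, L[7]='v', prepend. Next row=LF[7]=4
  step 10: row=4, L[4]='w', prepend. Next row=LF[4]=9
  step 11: row=9, L[9]='v', prepend. Next row=LF[9]=6
  step 12: row=6, L[6]='w', prepend. Next row=LF[6]=11
  step 13: row=11, L[11]='w', prepend. Next row=LF[11]=12
Reversed output: wwvwvvwvwvvv$

Answer: wwvwvvwvwvvv$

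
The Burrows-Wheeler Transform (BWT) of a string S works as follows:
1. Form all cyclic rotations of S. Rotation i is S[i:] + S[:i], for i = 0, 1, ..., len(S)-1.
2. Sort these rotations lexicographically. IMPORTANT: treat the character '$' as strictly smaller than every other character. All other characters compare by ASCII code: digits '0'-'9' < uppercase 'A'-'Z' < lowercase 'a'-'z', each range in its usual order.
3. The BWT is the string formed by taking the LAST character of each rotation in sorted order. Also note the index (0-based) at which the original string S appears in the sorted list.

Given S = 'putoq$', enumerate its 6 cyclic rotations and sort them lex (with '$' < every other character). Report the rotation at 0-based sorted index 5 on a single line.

Answer: utoq$p

Derivation:
All 6 rotations (rotation i = S[i:]+S[:i]):
  rot[0] = putoq$
  rot[1] = utoq$p
  rot[2] = toq$pu
  rot[3] = oq$put
  rot[4] = q$puto
  rot[5] = $putoq
Sorted (with $ < everything):
  sorted[0] = $putoq
  sorted[1] = oq$put
  sorted[2] = putoq$
  sorted[3] = q$puto
  sorted[4] = toq$pu
  sorted[5] = utoq$p
sorted[5] = utoq$p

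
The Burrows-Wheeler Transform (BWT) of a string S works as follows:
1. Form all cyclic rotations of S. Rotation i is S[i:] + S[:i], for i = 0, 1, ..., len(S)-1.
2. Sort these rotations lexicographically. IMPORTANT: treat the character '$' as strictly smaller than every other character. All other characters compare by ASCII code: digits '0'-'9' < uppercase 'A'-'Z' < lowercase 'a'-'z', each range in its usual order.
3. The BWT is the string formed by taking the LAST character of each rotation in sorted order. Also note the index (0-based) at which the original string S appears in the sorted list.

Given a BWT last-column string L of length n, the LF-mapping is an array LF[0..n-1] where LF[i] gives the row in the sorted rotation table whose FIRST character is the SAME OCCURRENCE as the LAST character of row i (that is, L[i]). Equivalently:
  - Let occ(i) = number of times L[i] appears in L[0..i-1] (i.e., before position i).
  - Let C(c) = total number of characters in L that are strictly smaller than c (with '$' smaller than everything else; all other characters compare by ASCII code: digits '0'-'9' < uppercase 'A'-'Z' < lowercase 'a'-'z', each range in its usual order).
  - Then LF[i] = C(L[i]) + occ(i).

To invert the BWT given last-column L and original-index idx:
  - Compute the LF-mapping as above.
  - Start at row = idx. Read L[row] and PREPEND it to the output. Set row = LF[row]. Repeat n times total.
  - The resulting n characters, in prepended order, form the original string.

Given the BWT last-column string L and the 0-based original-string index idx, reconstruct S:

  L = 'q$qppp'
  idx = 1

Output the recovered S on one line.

Answer: ppqpq$

Derivation:
LF mapping: 4 0 5 1 2 3
Walk LF starting at row 1, prepending L[row]:
  step 1: row=1, L[1]='$', prepend. Next row=LF[1]=0
  step 2: row=0, L[0]='q', prepend. Next row=LF[0]=4
  step 3: row=4, L[4]='p', prepend. Next row=LF[4]=2
  step 4: row=2, L[2]='q', prepend. Next row=LF[2]=5
  step 5: row=5, L[5]='p', prepend. Next row=LF[5]=3
  step 6: row=3, L[3]='p', prepend. Next row=LF[3]=1
Reversed output: ppqpq$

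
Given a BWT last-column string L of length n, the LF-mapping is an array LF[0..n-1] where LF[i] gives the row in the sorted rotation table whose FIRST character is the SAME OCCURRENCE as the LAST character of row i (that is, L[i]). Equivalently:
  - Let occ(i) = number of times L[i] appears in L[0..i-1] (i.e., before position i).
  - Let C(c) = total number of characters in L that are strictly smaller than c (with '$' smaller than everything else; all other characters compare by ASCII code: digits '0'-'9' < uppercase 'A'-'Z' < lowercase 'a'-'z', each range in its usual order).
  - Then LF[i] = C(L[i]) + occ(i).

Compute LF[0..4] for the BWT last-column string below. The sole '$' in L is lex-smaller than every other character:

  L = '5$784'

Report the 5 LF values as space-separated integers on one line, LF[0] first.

Answer: 2 0 3 4 1

Derivation:
Char counts: '$':1, '4':1, '5':1, '7':1, '8':1
C (first-col start): C('$')=0, C('4')=1, C('5')=2, C('7')=3, C('8')=4
L[0]='5': occ=0, LF[0]=C('5')+0=2+0=2
L[1]='$': occ=0, LF[1]=C('$')+0=0+0=0
L[2]='7': occ=0, LF[2]=C('7')+0=3+0=3
L[3]='8': occ=0, LF[3]=C('8')+0=4+0=4
L[4]='4': occ=0, LF[4]=C('4')+0=1+0=1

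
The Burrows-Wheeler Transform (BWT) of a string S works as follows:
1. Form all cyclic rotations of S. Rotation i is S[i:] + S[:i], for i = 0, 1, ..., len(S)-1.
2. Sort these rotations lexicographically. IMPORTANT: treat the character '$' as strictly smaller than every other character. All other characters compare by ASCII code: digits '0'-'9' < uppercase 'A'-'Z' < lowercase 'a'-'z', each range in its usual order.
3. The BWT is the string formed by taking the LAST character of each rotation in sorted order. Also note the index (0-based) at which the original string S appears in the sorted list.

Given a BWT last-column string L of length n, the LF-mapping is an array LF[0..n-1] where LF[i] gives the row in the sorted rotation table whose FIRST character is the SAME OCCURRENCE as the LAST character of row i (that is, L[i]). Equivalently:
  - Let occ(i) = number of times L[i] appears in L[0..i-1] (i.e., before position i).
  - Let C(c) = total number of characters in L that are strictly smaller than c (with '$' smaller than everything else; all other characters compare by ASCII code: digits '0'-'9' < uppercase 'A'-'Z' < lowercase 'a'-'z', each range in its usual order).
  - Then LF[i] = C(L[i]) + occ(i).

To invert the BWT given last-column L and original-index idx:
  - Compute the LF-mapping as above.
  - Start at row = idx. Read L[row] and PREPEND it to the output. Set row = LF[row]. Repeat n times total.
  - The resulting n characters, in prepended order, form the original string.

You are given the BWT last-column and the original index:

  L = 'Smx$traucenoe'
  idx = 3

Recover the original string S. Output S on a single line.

LF mapping: 1 6 12 0 10 9 2 11 3 4 7 8 5
Walk LF starting at row 3, prepending L[row]:
  step 1: row=3, L[3]='$', prepend. Next row=LF[3]=0
  step 2: row=0, L[0]='S', prepend. Next row=LF[0]=1
  step 3: row=1, L[1]='m', prepend. Next row=LF[1]=6
  step 4: row=6, L[6]='a', prepend. Next row=LF[6]=2
  step 5: row=2, L[2]='x', prepend. Next row=LF[2]=12
  step 6: row=12, L[12]='e', prepend. Next row=LF[12]=5
  step 7: row=5, L[5]='r', prepend. Next row=LF[5]=9
  step 8: row=9, L[9]='e', prepend. Next row=LF[9]=4
  step 9: row=4, L[4]='t', prepend. Next row=LF[4]=10
  step 10: row=10, L[10]='n', prepend. Next row=LF[10]=7
  step 11: row=7, L[7]='u', prepend. Next row=LF[7]=11
  step 12: row=11, L[11]='o', prepend. Next row=LF[11]=8
  step 13: row=8, L[8]='c', prepend. Next row=LF[8]=3
Reversed output: counterexamS$

Answer: counterexamS$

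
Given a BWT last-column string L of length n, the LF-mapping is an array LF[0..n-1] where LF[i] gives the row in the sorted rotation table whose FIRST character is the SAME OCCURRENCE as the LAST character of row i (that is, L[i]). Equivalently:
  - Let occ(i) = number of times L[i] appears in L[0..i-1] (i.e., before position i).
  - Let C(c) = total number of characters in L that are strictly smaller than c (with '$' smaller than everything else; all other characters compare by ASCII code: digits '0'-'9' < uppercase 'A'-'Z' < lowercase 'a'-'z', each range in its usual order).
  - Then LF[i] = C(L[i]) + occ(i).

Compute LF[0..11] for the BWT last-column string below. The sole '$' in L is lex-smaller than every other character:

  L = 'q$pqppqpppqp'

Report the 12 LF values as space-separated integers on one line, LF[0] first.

Char counts: '$':1, 'p':7, 'q':4
C (first-col start): C('$')=0, C('p')=1, C('q')=8
L[0]='q': occ=0, LF[0]=C('q')+0=8+0=8
L[1]='$': occ=0, LF[1]=C('$')+0=0+0=0
L[2]='p': occ=0, LF[2]=C('p')+0=1+0=1
L[3]='q': occ=1, LF[3]=C('q')+1=8+1=9
L[4]='p': occ=1, LF[4]=C('p')+1=1+1=2
L[5]='p': occ=2, LF[5]=C('p')+2=1+2=3
L[6]='q': occ=2, LF[6]=C('q')+2=8+2=10
L[7]='p': occ=3, LF[7]=C('p')+3=1+3=4
L[8]='p': occ=4, LF[8]=C('p')+4=1+4=5
L[9]='p': occ=5, LF[9]=C('p')+5=1+5=6
L[10]='q': occ=3, LF[10]=C('q')+3=8+3=11
L[11]='p': occ=6, LF[11]=C('p')+6=1+6=7

Answer: 8 0 1 9 2 3 10 4 5 6 11 7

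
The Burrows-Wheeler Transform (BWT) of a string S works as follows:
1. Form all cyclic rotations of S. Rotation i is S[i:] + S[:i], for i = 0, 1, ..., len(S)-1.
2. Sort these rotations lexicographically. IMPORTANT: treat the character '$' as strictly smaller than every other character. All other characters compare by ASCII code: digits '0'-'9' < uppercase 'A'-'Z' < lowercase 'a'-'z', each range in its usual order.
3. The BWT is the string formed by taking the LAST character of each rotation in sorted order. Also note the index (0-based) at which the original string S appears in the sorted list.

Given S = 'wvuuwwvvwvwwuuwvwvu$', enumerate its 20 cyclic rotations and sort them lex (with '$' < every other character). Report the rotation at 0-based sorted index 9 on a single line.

Answer: vwvu$wvuuwwvvwvwwuuw

Derivation:
All 20 rotations (rotation i = S[i:]+S[:i]):
  rot[0] = wvuuwwvvwvwwuuwvwvu$
  rot[1] = vuuwwvvwvwwuuwvwvu$w
  rot[2] = uuwwvvwvwwuuwvwvu$wv
  rot[3] = uwwvvwvwwuuwvwvu$wvu
  rot[4] = wwvvwvwwuuwvwvu$wvuu
  rot[5] = wvvwvwwuuwvwvu$wvuuw
  rot[6] = vvwvwwuuwvwvu$wvuuww
  rot[7] = vwvwwuuwvwvu$wvuuwwv
  rot[8] = wvwwuuwvwvu$wvuuwwvv
  rot[9] = vwwuuwvwvu$wvuuwwvvw
  rot[10] = wwuuwvwvu$wvuuwwvvwv
  rot[11] = wuuwvwvu$wvuuwwvvwvw
  rot[12] = uuwvwvu$wvuuwwvvwvww
  rot[13] = uwvwvu$wvuuwwvvwvwwu
  rot[14] = wvwvu$wvuuwwvvwvwwuu
  rot[15] = vwvu$wvuuwwvvwvwwuuw
  rot[16] = wvu$wvuuwwvvwvwwuuwv
  rot[17] = vu$wvuuwwvvwvwwuuwvw
  rot[18] = u$wvuuwwvvwvwwuuwvwv
  rot[19] = $wvuuwwvvwvwwuuwvwvu
Sorted (with $ < everything):
  sorted[0] = $wvuuwwvvwvwwuuwvwvu
  sorted[1] = u$wvuuwwvvwvwwuuwvwv
  sorted[2] = uuwvwvu$wvuuwwvvwvww
  sorted[3] = uuwwvvwvwwuuwvwvu$wv
  sorted[4] = uwvwvu$wvuuwwvvwvwwu
  sorted[5] = uwwvvwvwwuuwvwvu$wvu
  sorted[6] = vu$wvuuwwvvwvwwuuwvw
  sorted[7] = vuuwwvvwvwwuuwvwvu$w
  sorted[8] = vvwvwwuuwvwvu$wvuuww
  sorted[9] = vwvu$wvuuwwvvwvwwuuw
  sorted[10] = vwvwwuuwvwvu$wvuuwwv
  sorted[11] = vwwuuwvwvu$wvuuwwvvw
  sorted[12] = wuuwvwvu$wvuuwwvvwvw
  sorted[13] = wvu$wvuuwwvvwvwwuuwv
  sorted[14] = wvuuwwvvwvwwuuwvwvu$
  sorted[15] = wvvwvwwuuwvwvu$wvuuw
  sorted[16] = wvwvu$wvuuwwvvwvwwuu
  sorted[17] = wvwwuuwvwvu$wvuuwwvv
  sorted[18] = wwuuwvwvu$wvuuwwvvwv
  sorted[19] = wwvvwvwwuuwvwvu$wvuu
sorted[9] = vwvu$wvuuwwvvwvwwuuw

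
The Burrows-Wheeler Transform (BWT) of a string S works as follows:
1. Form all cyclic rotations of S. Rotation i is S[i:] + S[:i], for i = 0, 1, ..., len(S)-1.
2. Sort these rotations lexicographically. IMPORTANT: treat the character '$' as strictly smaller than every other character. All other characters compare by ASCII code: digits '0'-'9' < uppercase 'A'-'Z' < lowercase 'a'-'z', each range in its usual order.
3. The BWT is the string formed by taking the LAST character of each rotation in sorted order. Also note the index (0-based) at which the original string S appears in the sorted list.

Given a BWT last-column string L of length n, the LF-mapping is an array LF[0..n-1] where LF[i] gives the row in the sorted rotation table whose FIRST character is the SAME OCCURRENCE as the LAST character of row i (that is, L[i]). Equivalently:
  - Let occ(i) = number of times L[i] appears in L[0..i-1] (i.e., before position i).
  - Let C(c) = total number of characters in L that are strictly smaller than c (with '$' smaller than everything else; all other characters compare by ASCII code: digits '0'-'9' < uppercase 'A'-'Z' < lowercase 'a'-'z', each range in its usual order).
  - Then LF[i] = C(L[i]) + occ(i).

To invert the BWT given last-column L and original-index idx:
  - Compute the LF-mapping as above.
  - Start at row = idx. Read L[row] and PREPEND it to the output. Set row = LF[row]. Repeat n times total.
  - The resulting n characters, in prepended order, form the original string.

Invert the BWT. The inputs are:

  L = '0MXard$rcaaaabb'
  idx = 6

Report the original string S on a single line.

LF mapping: 1 2 3 4 13 12 0 14 11 5 6 7 8 9 10
Walk LF starting at row 6, prepending L[row]:
  step 1: row=6, L[6]='$', prepend. Next row=LF[6]=0
  step 2: row=0, L[0]='0', prepend. Next row=LF[0]=1
  step 3: row=1, L[1]='M', prepend. Next row=LF[1]=2
  step 4: row=2, L[2]='X', prepend. Next row=LF[2]=3
  step 5: row=3, L[3]='a', prepend. Next row=LF[3]=4
  step 6: row=4, L[4]='r', prepend. Next row=LF[4]=13
  step 7: row=13, L[13]='b', prepend. Next row=LF[13]=9
  step 8: row=9, L[9]='a', prepend. Next row=LF[9]=5
  step 9: row=5, L[5]='d', prepend. Next row=LF[5]=12
  step 10: row=12, L[12]='a', prepend. Next row=LF[12]=8
  step 11: row=8, L[8]='c', prepend. Next row=LF[8]=11
  step 12: row=11, L[11]='a', prepend. Next row=LF[11]=7
  step 13: row=7, L[7]='r', prepend. Next row=LF[7]=14
  step 14: row=14, L[14]='b', prepend. Next row=LF[14]=10
  step 15: row=10, L[10]='a', prepend. Next row=LF[10]=6
Reversed output: abracadabraXM0$

Answer: abracadabraXM0$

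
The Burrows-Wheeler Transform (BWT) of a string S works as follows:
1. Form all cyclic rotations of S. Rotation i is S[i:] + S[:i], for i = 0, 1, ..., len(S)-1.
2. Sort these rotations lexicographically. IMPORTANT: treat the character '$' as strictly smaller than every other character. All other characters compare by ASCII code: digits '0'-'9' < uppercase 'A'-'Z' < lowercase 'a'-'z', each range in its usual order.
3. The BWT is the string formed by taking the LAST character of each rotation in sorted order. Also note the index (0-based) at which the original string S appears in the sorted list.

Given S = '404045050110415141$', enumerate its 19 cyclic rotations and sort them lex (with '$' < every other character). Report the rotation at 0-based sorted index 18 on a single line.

All 19 rotations (rotation i = S[i:]+S[:i]):
  rot[0] = 404045050110415141$
  rot[1] = 04045050110415141$4
  rot[2] = 4045050110415141$40
  rot[3] = 045050110415141$404
  rot[4] = 45050110415141$4040
  rot[5] = 5050110415141$40404
  rot[6] = 050110415141$404045
  rot[7] = 50110415141$4040450
  rot[8] = 0110415141$40404505
  rot[9] = 110415141$404045050
  rot[10] = 10415141$4040450501
  rot[11] = 0415141$40404505011
  rot[12] = 415141$404045050110
  rot[13] = 15141$4040450501104
  rot[14] = 5141$40404505011041
  rot[15] = 141$404045050110415
  rot[16] = 41$4040450501104151
  rot[17] = 1$40404505011041514
  rot[18] = $404045050110415141
Sorted (with $ < everything):
  sorted[0] = $404045050110415141
  sorted[1] = 0110415141$40404505
  sorted[2] = 04045050110415141$4
  sorted[3] = 0415141$40404505011
  sorted[4] = 045050110415141$404
  sorted[5] = 050110415141$404045
  sorted[6] = 1$40404505011041514
  sorted[7] = 10415141$4040450501
  sorted[8] = 110415141$404045050
  sorted[9] = 141$404045050110415
  sorted[10] = 15141$4040450501104
  sorted[11] = 404045050110415141$
  sorted[12] = 4045050110415141$40
  sorted[13] = 41$4040450501104151
  sorted[14] = 415141$404045050110
  sorted[15] = 45050110415141$4040
  sorted[16] = 50110415141$4040450
  sorted[17] = 5050110415141$40404
  sorted[18] = 5141$40404505011041
sorted[18] = 5141$40404505011041

Answer: 5141$40404505011041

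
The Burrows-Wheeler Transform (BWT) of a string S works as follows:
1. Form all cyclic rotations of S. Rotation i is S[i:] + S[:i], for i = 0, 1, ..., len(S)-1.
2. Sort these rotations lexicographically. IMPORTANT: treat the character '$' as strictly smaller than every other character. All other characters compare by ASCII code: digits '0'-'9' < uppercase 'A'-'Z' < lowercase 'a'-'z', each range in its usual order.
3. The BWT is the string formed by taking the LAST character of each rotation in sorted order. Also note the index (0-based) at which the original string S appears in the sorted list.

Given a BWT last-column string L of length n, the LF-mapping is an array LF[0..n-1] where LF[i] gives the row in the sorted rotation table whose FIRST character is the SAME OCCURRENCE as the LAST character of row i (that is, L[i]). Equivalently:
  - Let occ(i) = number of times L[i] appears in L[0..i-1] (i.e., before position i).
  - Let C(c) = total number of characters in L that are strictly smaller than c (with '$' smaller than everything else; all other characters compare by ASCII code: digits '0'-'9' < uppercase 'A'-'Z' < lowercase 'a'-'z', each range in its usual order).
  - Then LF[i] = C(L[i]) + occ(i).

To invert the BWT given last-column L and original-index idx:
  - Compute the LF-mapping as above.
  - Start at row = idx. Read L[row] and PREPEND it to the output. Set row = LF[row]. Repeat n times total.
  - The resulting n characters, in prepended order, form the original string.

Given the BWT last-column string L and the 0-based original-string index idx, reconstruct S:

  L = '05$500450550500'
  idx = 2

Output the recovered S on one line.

Answer: 00405500505550$

Derivation:
LF mapping: 1 9 0 10 2 3 8 11 4 12 13 5 14 6 7
Walk LF starting at row 2, prepending L[row]:
  step 1: row=2, L[2]='$', prepend. Next row=LF[2]=0
  step 2: row=0, L[0]='0', prepend. Next row=LF[0]=1
  step 3: row=1, L[1]='5', prepend. Next row=LF[1]=9
  step 4: row=9, L[9]='5', prepend. Next row=LF[9]=12
  step 5: row=12, L[12]='5', prepend. Next row=LF[12]=14
  step 6: row=14, L[14]='0', prepend. Next row=LF[14]=7
  step 7: row=7, L[7]='5', prepend. Next row=LF[7]=11
  step 8: row=11, L[11]='0', prepend. Next row=LF[11]=5
  step 9: row=5, L[5]='0', prepend. Next row=LF[5]=3
  step 10: row=3, L[3]='5', prepend. Next row=LF[3]=10
  step 11: row=10, L[10]='5', prepend. Next row=LF[10]=13
  step 12: row=13, L[13]='0', prepend. Next row=LF[13]=6
  step 13: row=6, L[6]='4', prepend. Next row=LF[6]=8
  step 14: row=8, L[8]='0', prepend. Next row=LF[8]=4
  step 15: row=4, L[4]='0', prepend. Next row=LF[4]=2
Reversed output: 00405500505550$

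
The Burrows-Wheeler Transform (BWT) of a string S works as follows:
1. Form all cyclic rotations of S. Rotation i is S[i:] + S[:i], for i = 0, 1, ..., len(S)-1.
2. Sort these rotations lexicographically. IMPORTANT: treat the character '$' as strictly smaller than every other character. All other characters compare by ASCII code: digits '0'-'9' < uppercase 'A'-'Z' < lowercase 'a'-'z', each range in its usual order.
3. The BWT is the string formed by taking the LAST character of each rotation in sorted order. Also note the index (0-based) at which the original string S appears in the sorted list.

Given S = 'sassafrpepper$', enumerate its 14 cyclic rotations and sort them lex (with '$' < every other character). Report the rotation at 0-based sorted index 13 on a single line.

All 14 rotations (rotation i = S[i:]+S[:i]):
  rot[0] = sassafrpepper$
  rot[1] = assafrpepper$s
  rot[2] = ssafrpepper$sa
  rot[3] = safrpepper$sas
  rot[4] = afrpepper$sass
  rot[5] = frpepper$sassa
  rot[6] = rpepper$sassaf
  rot[7] = pepper$sassafr
  rot[8] = epper$sassafrp
  rot[9] = pper$sassafrpe
  rot[10] = per$sassafrpep
  rot[11] = er$sassafrpepp
  rot[12] = r$sassafrpeppe
  rot[13] = $sassafrpepper
Sorted (with $ < everything):
  sorted[0] = $sassafrpepper
  sorted[1] = afrpepper$sass
  sorted[2] = assafrpepper$s
  sorted[3] = epper$sassafrp
  sorted[4] = er$sassafrpepp
  sorted[5] = frpepper$sassa
  sorted[6] = pepper$sassafr
  sorted[7] = per$sassafrpep
  sorted[8] = pper$sassafrpe
  sorted[9] = r$sassafrpeppe
  sorted[10] = rpepper$sassaf
  sorted[11] = safrpepper$sas
  sorted[12] = sassafrpepper$
  sorted[13] = ssafrpepper$sa
sorted[13] = ssafrpepper$sa

Answer: ssafrpepper$sa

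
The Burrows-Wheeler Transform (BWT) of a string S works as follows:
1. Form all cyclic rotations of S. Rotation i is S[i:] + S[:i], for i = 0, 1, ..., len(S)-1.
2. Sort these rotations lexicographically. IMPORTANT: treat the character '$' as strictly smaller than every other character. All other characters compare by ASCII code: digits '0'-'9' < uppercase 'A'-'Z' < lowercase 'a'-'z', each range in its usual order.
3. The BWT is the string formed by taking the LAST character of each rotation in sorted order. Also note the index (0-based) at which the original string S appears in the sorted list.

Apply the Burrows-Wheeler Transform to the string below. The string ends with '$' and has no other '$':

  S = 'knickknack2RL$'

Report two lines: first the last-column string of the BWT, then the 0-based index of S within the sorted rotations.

Answer: LkR2naincck$kk
11

Derivation:
All 14 rotations (rotation i = S[i:]+S[:i]):
  rot[0] = knickknack2RL$
  rot[1] = nickknack2RL$k
  rot[2] = ickknack2RL$kn
  rot[3] = ckknack2RL$kni
  rot[4] = kknack2RL$knic
  rot[5] = knack2RL$knick
  rot[6] = nack2RL$knickk
  rot[7] = ack2RL$knickkn
  rot[8] = ck2RL$knickkna
  rot[9] = k2RL$knickknac
  rot[10] = 2RL$knickknack
  rot[11] = RL$knickknack2
  rot[12] = L$knickknack2R
  rot[13] = $knickknack2RL
Sorted (with $ < everything):
  sorted[0] = $knickknack2RL  (last char: 'L')
  sorted[1] = 2RL$knickknack  (last char: 'k')
  sorted[2] = L$knickknack2R  (last char: 'R')
  sorted[3] = RL$knickknack2  (last char: '2')
  sorted[4] = ack2RL$knickkn  (last char: 'n')
  sorted[5] = ck2RL$knickkna  (last char: 'a')
  sorted[6] = ckknack2RL$kni  (last char: 'i')
  sorted[7] = ickknack2RL$kn  (last char: 'n')
  sorted[8] = k2RL$knickknac  (last char: 'c')
  sorted[9] = kknack2RL$knic  (last char: 'c')
  sorted[10] = knack2RL$knick  (last char: 'k')
  sorted[11] = knickknack2RL$  (last char: '$')
  sorted[12] = nack2RL$knickk  (last char: 'k')
  sorted[13] = nickknack2RL$k  (last char: 'k')
Last column: LkR2naincck$kk
Original string S is at sorted index 11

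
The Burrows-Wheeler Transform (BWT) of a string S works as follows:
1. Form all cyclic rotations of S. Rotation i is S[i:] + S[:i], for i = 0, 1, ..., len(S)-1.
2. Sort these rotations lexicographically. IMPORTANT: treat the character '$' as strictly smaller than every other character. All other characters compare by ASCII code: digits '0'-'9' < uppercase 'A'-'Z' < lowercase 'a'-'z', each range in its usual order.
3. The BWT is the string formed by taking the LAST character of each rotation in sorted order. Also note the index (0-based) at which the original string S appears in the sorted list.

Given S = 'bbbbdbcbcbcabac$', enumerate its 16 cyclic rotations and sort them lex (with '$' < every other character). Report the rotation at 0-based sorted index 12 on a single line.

Answer: cabac$bbbbdbcbcb

Derivation:
All 16 rotations (rotation i = S[i:]+S[:i]):
  rot[0] = bbbbdbcbcbcabac$
  rot[1] = bbbdbcbcbcabac$b
  rot[2] = bbdbcbcbcabac$bb
  rot[3] = bdbcbcbcabac$bbb
  rot[4] = dbcbcbcabac$bbbb
  rot[5] = bcbcbcabac$bbbbd
  rot[6] = cbcbcabac$bbbbdb
  rot[7] = bcbcabac$bbbbdbc
  rot[8] = cbcabac$bbbbdbcb
  rot[9] = bcabac$bbbbdbcbc
  rot[10] = cabac$bbbbdbcbcb
  rot[11] = abac$bbbbdbcbcbc
  rot[12] = bac$bbbbdbcbcbca
  rot[13] = ac$bbbbdbcbcbcab
  rot[14] = c$bbbbdbcbcbcaba
  rot[15] = $bbbbdbcbcbcabac
Sorted (with $ < everything):
  sorted[0] = $bbbbdbcbcbcabac
  sorted[1] = abac$bbbbdbcbcbc
  sorted[2] = ac$bbbbdbcbcbcab
  sorted[3] = bac$bbbbdbcbcbca
  sorted[4] = bbbbdbcbcbcabac$
  sorted[5] = bbbdbcbcbcabac$b
  sorted[6] = bbdbcbcbcabac$bb
  sorted[7] = bcabac$bbbbdbcbc
  sorted[8] = bcbcabac$bbbbdbc
  sorted[9] = bcbcbcabac$bbbbd
  sorted[10] = bdbcbcbcabac$bbb
  sorted[11] = c$bbbbdbcbcbcaba
  sorted[12] = cabac$bbbbdbcbcb
  sorted[13] = cbcabac$bbbbdbcb
  sorted[14] = cbcbcabac$bbbbdb
  sorted[15] = dbcbcbcabac$bbbb
sorted[12] = cabac$bbbbdbcbcb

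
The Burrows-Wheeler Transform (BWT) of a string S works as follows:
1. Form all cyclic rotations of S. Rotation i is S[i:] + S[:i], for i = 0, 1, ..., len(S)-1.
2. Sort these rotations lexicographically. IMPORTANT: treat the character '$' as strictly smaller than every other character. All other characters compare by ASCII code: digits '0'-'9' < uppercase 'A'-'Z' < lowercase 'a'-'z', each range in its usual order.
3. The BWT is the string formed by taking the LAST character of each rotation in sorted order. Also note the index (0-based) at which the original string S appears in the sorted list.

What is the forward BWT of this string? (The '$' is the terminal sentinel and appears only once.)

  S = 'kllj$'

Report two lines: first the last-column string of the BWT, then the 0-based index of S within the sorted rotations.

Answer: jl$lk
2

Derivation:
All 5 rotations (rotation i = S[i:]+S[:i]):
  rot[0] = kllj$
  rot[1] = llj$k
  rot[2] = lj$kl
  rot[3] = j$kll
  rot[4] = $kllj
Sorted (with $ < everything):
  sorted[0] = $kllj  (last char: 'j')
  sorted[1] = j$kll  (last char: 'l')
  sorted[2] = kllj$  (last char: '$')
  sorted[3] = lj$kl  (last char: 'l')
  sorted[4] = llj$k  (last char: 'k')
Last column: jl$lk
Original string S is at sorted index 2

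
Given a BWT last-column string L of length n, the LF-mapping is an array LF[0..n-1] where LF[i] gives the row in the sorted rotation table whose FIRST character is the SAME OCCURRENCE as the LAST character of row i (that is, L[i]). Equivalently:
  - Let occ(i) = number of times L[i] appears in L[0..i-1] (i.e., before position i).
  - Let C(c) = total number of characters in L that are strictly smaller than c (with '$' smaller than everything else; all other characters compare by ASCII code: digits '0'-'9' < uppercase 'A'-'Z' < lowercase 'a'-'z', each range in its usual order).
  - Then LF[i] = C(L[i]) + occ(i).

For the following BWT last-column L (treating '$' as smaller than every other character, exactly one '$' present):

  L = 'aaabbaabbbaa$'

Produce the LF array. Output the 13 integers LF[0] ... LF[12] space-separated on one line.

Answer: 1 2 3 8 9 4 5 10 11 12 6 7 0

Derivation:
Char counts: '$':1, 'a':7, 'b':5
C (first-col start): C('$')=0, C('a')=1, C('b')=8
L[0]='a': occ=0, LF[0]=C('a')+0=1+0=1
L[1]='a': occ=1, LF[1]=C('a')+1=1+1=2
L[2]='a': occ=2, LF[2]=C('a')+2=1+2=3
L[3]='b': occ=0, LF[3]=C('b')+0=8+0=8
L[4]='b': occ=1, LF[4]=C('b')+1=8+1=9
L[5]='a': occ=3, LF[5]=C('a')+3=1+3=4
L[6]='a': occ=4, LF[6]=C('a')+4=1+4=5
L[7]='b': occ=2, LF[7]=C('b')+2=8+2=10
L[8]='b': occ=3, LF[8]=C('b')+3=8+3=11
L[9]='b': occ=4, LF[9]=C('b')+4=8+4=12
L[10]='a': occ=5, LF[10]=C('a')+5=1+5=6
L[11]='a': occ=6, LF[11]=C('a')+6=1+6=7
L[12]='$': occ=0, LF[12]=C('$')+0=0+0=0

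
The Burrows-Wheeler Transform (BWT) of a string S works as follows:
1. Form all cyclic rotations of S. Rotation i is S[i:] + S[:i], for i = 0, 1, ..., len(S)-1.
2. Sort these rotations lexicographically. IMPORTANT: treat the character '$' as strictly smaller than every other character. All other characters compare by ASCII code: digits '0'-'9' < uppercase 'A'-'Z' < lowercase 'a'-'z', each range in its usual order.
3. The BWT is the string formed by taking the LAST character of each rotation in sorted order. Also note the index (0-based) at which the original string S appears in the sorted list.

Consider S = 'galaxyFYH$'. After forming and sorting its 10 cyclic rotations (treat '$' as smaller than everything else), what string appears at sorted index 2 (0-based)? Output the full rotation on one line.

All 10 rotations (rotation i = S[i:]+S[:i]):
  rot[0] = galaxyFYH$
  rot[1] = alaxyFYH$g
  rot[2] = laxyFYH$ga
  rot[3] = axyFYH$gal
  rot[4] = xyFYH$gala
  rot[5] = yFYH$galax
  rot[6] = FYH$galaxy
  rot[7] = YH$galaxyF
  rot[8] = H$galaxyFY
  rot[9] = $galaxyFYH
Sorted (with $ < everything):
  sorted[0] = $galaxyFYH
  sorted[1] = FYH$galaxy
  sorted[2] = H$galaxyFY
  sorted[3] = YH$galaxyF
  sorted[4] = alaxyFYH$g
  sorted[5] = axyFYH$gal
  sorted[6] = galaxyFYH$
  sorted[7] = laxyFYH$ga
  sorted[8] = xyFYH$gala
  sorted[9] = yFYH$galax
sorted[2] = H$galaxyFY

Answer: H$galaxyFY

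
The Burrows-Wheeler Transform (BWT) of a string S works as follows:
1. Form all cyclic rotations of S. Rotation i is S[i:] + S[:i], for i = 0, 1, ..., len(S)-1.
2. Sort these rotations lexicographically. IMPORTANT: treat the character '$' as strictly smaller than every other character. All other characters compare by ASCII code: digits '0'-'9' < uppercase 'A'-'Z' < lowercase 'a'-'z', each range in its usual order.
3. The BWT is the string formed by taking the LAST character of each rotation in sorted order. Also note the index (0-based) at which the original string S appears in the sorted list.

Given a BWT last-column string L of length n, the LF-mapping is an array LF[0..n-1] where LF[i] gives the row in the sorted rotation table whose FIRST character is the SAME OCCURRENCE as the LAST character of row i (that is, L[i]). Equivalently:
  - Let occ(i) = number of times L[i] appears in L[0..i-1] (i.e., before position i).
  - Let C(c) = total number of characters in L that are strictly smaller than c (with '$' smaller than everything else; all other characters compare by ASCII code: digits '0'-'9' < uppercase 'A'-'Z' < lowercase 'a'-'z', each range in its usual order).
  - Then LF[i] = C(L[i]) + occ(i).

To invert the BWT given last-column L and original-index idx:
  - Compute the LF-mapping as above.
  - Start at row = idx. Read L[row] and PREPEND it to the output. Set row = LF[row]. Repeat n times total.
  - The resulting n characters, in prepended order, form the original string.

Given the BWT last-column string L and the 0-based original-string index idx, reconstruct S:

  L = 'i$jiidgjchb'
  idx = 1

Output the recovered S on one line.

LF mapping: 6 0 9 7 8 3 4 10 2 5 1
Walk LF starting at row 1, prepending L[row]:
  step 1: row=1, L[1]='$', prepend. Next row=LF[1]=0
  step 2: row=0, L[0]='i', prepend. Next row=LF[0]=6
  step 3: row=6, L[6]='g', prepend. Next row=LF[6]=4
  step 4: row=4, L[4]='i', prepend. Next row=LF[4]=8
  step 5: row=8, L[8]='c', prepend. Next row=LF[8]=2
  step 6: row=2, L[2]='j', prepend. Next row=LF[2]=9
  step 7: row=9, L[9]='h', prepend. Next row=LF[9]=5
  step 8: row=5, L[5]='d', prepend. Next row=LF[5]=3
  step 9: row=3, L[3]='i', prepend. Next row=LF[3]=7
  step 10: row=7, L[7]='j', prepend. Next row=LF[7]=10
  step 11: row=10, L[10]='b', prepend. Next row=LF[10]=1
Reversed output: bjidhjcigi$

Answer: bjidhjcigi$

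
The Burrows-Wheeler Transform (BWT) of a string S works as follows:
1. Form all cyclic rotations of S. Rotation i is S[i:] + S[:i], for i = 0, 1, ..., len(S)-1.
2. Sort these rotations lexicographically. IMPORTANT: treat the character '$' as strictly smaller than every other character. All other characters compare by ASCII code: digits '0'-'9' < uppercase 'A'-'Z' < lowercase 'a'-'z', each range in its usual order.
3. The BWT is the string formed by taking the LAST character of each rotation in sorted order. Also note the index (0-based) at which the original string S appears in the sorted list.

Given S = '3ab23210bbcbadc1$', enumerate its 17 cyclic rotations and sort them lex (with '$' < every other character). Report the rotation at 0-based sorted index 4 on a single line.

Answer: 210bbcbadc1$3ab23

Derivation:
All 17 rotations (rotation i = S[i:]+S[:i]):
  rot[0] = 3ab23210bbcbadc1$
  rot[1] = ab23210bbcbadc1$3
  rot[2] = b23210bbcbadc1$3a
  rot[3] = 23210bbcbadc1$3ab
  rot[4] = 3210bbcbadc1$3ab2
  rot[5] = 210bbcbadc1$3ab23
  rot[6] = 10bbcbadc1$3ab232
  rot[7] = 0bbcbadc1$3ab2321
  rot[8] = bbcbadc1$3ab23210
  rot[9] = bcbadc1$3ab23210b
  rot[10] = cbadc1$3ab23210bb
  rot[11] = badc1$3ab23210bbc
  rot[12] = adc1$3ab23210bbcb
  rot[13] = dc1$3ab23210bbcba
  rot[14] = c1$3ab23210bbcbad
  rot[15] = 1$3ab23210bbcbadc
  rot[16] = $3ab23210bbcbadc1
Sorted (with $ < everything):
  sorted[0] = $3ab23210bbcbadc1
  sorted[1] = 0bbcbadc1$3ab2321
  sorted[2] = 1$3ab23210bbcbadc
  sorted[3] = 10bbcbadc1$3ab232
  sorted[4] = 210bbcbadc1$3ab23
  sorted[5] = 23210bbcbadc1$3ab
  sorted[6] = 3210bbcbadc1$3ab2
  sorted[7] = 3ab23210bbcbadc1$
  sorted[8] = ab23210bbcbadc1$3
  sorted[9] = adc1$3ab23210bbcb
  sorted[10] = b23210bbcbadc1$3a
  sorted[11] = badc1$3ab23210bbc
  sorted[12] = bbcbadc1$3ab23210
  sorted[13] = bcbadc1$3ab23210b
  sorted[14] = c1$3ab23210bbcbad
  sorted[15] = cbadc1$3ab23210bb
  sorted[16] = dc1$3ab23210bbcba
sorted[4] = 210bbcbadc1$3ab23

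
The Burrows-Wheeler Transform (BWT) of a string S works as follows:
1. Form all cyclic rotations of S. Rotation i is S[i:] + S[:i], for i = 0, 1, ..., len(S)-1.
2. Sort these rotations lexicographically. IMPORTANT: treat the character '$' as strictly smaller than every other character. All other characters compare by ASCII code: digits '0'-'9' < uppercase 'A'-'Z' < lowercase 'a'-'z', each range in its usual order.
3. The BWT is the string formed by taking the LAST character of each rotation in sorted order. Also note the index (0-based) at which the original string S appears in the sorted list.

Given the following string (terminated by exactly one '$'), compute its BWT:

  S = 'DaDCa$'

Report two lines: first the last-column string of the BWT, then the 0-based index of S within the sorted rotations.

Answer: aDa$CD
3

Derivation:
All 6 rotations (rotation i = S[i:]+S[:i]):
  rot[0] = DaDCa$
  rot[1] = aDCa$D
  rot[2] = DCa$Da
  rot[3] = Ca$DaD
  rot[4] = a$DaDC
  rot[5] = $DaDCa
Sorted (with $ < everything):
  sorted[0] = $DaDCa  (last char: 'a')
  sorted[1] = Ca$DaD  (last char: 'D')
  sorted[2] = DCa$Da  (last char: 'a')
  sorted[3] = DaDCa$  (last char: '$')
  sorted[4] = a$DaDC  (last char: 'C')
  sorted[5] = aDCa$D  (last char: 'D')
Last column: aDa$CD
Original string S is at sorted index 3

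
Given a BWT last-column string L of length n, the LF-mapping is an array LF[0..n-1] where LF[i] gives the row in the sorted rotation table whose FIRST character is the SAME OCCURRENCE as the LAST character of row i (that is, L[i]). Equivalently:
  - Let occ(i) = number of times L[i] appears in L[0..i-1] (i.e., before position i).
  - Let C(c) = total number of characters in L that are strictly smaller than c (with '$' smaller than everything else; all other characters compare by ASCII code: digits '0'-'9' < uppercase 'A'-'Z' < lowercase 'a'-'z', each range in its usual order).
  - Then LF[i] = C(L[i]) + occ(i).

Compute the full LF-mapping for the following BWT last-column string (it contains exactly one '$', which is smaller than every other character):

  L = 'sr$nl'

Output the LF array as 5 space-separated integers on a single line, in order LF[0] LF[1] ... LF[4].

Answer: 4 3 0 2 1

Derivation:
Char counts: '$':1, 'l':1, 'n':1, 'r':1, 's':1
C (first-col start): C('$')=0, C('l')=1, C('n')=2, C('r')=3, C('s')=4
L[0]='s': occ=0, LF[0]=C('s')+0=4+0=4
L[1]='r': occ=0, LF[1]=C('r')+0=3+0=3
L[2]='$': occ=0, LF[2]=C('$')+0=0+0=0
L[3]='n': occ=0, LF[3]=C('n')+0=2+0=2
L[4]='l': occ=0, LF[4]=C('l')+0=1+0=1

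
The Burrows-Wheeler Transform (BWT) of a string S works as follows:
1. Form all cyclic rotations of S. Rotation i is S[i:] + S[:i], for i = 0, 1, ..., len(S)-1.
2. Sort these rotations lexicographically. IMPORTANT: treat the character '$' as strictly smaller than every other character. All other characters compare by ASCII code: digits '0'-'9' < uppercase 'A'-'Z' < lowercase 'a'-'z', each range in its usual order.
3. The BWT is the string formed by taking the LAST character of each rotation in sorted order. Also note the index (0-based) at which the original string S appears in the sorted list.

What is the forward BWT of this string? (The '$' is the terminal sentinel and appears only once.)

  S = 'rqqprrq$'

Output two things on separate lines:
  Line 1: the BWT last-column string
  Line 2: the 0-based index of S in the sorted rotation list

All 8 rotations (rotation i = S[i:]+S[:i]):
  rot[0] = rqqprrq$
  rot[1] = qqprrq$r
  rot[2] = qprrq$rq
  rot[3] = prrq$rqq
  rot[4] = rrq$rqqp
  rot[5] = rq$rqqpr
  rot[6] = q$rqqprr
  rot[7] = $rqqprrq
Sorted (with $ < everything):
  sorted[0] = $rqqprrq  (last char: 'q')
  sorted[1] = prrq$rqq  (last char: 'q')
  sorted[2] = q$rqqprr  (last char: 'r')
  sorted[3] = qprrq$rq  (last char: 'q')
  sorted[4] = qqprrq$r  (last char: 'r')
  sorted[5] = rq$rqqpr  (last char: 'r')
  sorted[6] = rqqprrq$  (last char: '$')
  sorted[7] = rrq$rqqp  (last char: 'p')
Last column: qqrqrr$p
Original string S is at sorted index 6

Answer: qqrqrr$p
6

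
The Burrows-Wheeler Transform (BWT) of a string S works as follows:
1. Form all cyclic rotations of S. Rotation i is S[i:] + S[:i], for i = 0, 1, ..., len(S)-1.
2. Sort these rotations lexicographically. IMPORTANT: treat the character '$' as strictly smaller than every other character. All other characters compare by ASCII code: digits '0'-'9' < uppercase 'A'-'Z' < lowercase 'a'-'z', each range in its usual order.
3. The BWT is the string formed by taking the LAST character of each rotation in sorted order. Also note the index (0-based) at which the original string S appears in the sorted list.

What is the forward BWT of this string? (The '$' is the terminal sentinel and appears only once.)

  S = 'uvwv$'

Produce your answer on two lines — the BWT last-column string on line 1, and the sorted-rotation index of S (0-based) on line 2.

All 5 rotations (rotation i = S[i:]+S[:i]):
  rot[0] = uvwv$
  rot[1] = vwv$u
  rot[2] = wv$uv
  rot[3] = v$uvw
  rot[4] = $uvwv
Sorted (with $ < everything):
  sorted[0] = $uvwv  (last char: 'v')
  sorted[1] = uvwv$  (last char: '$')
  sorted[2] = v$uvw  (last char: 'w')
  sorted[3] = vwv$u  (last char: 'u')
  sorted[4] = wv$uv  (last char: 'v')
Last column: v$wuv
Original string S is at sorted index 1

Answer: v$wuv
1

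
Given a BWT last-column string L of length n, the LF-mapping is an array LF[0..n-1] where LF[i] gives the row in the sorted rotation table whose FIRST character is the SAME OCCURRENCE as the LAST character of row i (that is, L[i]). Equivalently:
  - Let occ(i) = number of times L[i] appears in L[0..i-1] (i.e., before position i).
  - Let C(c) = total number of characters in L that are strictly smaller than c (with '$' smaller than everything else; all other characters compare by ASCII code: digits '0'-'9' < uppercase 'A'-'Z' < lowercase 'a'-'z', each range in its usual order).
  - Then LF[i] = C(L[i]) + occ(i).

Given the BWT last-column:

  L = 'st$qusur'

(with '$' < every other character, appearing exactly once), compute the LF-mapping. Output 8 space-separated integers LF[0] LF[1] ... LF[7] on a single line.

Char counts: '$':1, 'q':1, 'r':1, 's':2, 't':1, 'u':2
C (first-col start): C('$')=0, C('q')=1, C('r')=2, C('s')=3, C('t')=5, C('u')=6
L[0]='s': occ=0, LF[0]=C('s')+0=3+0=3
L[1]='t': occ=0, LF[1]=C('t')+0=5+0=5
L[2]='$': occ=0, LF[2]=C('$')+0=0+0=0
L[3]='q': occ=0, LF[3]=C('q')+0=1+0=1
L[4]='u': occ=0, LF[4]=C('u')+0=6+0=6
L[5]='s': occ=1, LF[5]=C('s')+1=3+1=4
L[6]='u': occ=1, LF[6]=C('u')+1=6+1=7
L[7]='r': occ=0, LF[7]=C('r')+0=2+0=2

Answer: 3 5 0 1 6 4 7 2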